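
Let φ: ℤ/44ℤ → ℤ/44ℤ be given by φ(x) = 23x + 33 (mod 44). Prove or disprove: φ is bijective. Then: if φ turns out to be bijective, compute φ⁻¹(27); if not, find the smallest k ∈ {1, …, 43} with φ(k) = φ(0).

Suppose φ(s) = φ(t) in ℤ/44ℤ. Then 23s + 33 ≡ 23t + 33 (mod 44), hence 23(s − t) ≡ 0 (mod 44).
Since gcd(23, 44) = 1, 23 is invertible modulo 44, hence s − t ≡ 0 (mod 44), i.e. s = t.
We now compute 23⁻¹ mod 44 explicitly. Euclid's algorithm: 44 = 1·23 + 21, 23 = 1·21 + 2, 21 = 10·2 + 1; back-substituting gives 1 = 23·23 − 12·44, so 23⁻¹ ≡ 23 (mod 44).
Then y ↦ 23(y − 33) is a two-sided inverse to φ, so every y ∈ ℤ/44ℤ has a preimage.
Therefore φ is bijective.
Since φ is bijective, we find φ⁻¹(27): we need 23x ≡ 27 − 33 ≡ 38 (mod 44). Using 23⁻¹ = 23: x ≡ 23·38 = 874 = 19·44 + 38, so x = 38.
Check: φ(38) = 23·38 + 33 = 907 = 20·44 + 27 ≡ 27 (mod 44).

38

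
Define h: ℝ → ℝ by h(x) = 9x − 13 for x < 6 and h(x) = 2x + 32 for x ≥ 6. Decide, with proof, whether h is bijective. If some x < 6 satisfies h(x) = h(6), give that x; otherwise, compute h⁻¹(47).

15/2

Both pieces are strictly increasing (slopes 9 and 2), so each is injective on its own interval.
The left piece maps (−∞, 6) onto (−∞, 41); the right piece maps [6, ∞) onto [44, ∞).
The images leave a gap (41 has no preimage), so h is not surjective, hence not bijective.
Because the two images are disjoint, no x < 6 has h(x) = h(6), so we compute h⁻¹(47): 47 lies in [44, ∞), so solve 2x + 32 = 47: x = (47 − 32)/2 = 15/2.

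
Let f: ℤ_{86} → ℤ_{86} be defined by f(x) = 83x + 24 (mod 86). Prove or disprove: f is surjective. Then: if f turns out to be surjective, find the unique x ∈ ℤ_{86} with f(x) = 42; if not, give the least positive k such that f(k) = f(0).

80

Recall that f is surjective if every y in the codomain equals f(x) for some x in the domain.
Since gcd(83, 86) = 1, 83 is invertible modulo 86. Euclid's algorithm: 86 = 1·83 + 3, 83 = 27·3 + 2, 3 = 1·2 + 1; back-substituting gives 1 = 57·83 − 55·86, so 83⁻¹ ≡ 57 (mod 86).
Then y ↦ 57(y − 24) is a two-sided inverse to f, so every y ∈ ℤ_{86} has a preimage.
Therefore f is surjective.
Since f is surjective, we compute f⁻¹(42): solve 83x + 24 ≡ 42 (mod 86), i.e. 83x ≡ 18 (mod 86).
Multiplying by 83⁻¹ = 57 gives x ≡ 57·18 = 1026 = 11·86 + 80 ≡ 80 (mod 86).
Check: f(80) = 83·80 + 24 = 6664 = 77·86 + 42 ≡ 42 (mod 86).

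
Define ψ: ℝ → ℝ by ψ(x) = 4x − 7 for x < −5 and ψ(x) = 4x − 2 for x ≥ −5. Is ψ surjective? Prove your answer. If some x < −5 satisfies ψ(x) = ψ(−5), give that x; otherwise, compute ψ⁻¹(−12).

-5/2

Both pieces are strictly increasing (slopes 4 and 4), so each is injective on its own interval.
The left piece maps (−∞, −5) onto (−∞, −27); the right piece maps [−5, ∞) onto [−22, ∞).
The union (−∞, −27) ∪ [−22, ∞) omits the interval between −27 and −22; in particular −27 has no preimage. So ψ is not surjective.
Because the two images are disjoint, no x < −5 has ψ(x) = ψ(−5), so we compute ψ⁻¹(−12): −12 lies in [−22, ∞), so solve 4x − 2 = −12: x = (−12 + 2)/4 = −5/2.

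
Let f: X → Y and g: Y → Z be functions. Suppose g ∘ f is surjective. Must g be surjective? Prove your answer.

Let c ∈ Z. Since g ∘ f is surjective, some a ∈ X has g(f(a)) = c. Then b = f(a) ∈ Y satisfies g(b) = c. So g is surjective.

surjective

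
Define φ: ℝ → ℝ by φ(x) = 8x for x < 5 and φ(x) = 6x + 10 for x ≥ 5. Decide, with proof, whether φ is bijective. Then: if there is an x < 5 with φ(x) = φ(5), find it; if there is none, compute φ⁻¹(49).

13/2

Both pieces are strictly increasing (slopes 8 and 6), so each is injective on its own interval.
The left piece maps (−∞, 5) onto (−∞, 40); the right piece maps [5, ∞) onto [40, ∞).
Since 40 = 40, the images partition ℝ: φ is injective and surjective, hence bijective.
Because the two images are disjoint, no x < 5 has φ(x) = φ(5), so we compute φ⁻¹(49): 49 lies in [40, ∞), so solve 6x + 10 = 49: x = (49 − 10)/6 = 13/2.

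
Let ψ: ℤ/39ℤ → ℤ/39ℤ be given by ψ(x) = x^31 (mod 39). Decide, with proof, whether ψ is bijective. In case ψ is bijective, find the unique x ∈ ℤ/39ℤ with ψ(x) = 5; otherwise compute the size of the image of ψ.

Computing x^31 mod 39 for each x (by repeated squaring, reducing mod 39 at every step), the values ψ(0), ψ(1), …, ψ(38) are: 0, 1, 11, 3, 4, 8, 33, 19, 5, 9, 10, 2, 12, 13, 14, 24, 16, 17, 21, 7, 32, 18, 22, 23, 15, 25, 26, 27, 37, 29, 30, 34, 20, 6, 31, 35, 36, 28, 38.
Every element of ℤ/39ℤ appears exactly once in this list, so ψ is a bijection, and in particular bijective.
Since ψ is bijective, we read off the preimage of 5 from the same table: ψ(8) = 5, so ψ⁻¹(5) = 8.

8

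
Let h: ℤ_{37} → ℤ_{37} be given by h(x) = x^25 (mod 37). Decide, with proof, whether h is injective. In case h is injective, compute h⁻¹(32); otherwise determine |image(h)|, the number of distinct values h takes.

Since 37 is prime, the nonzero elements of ℤ_{37} form a cyclic group of order 36.
As gcd(25, 36) = 1, raising to the 25th power is a bijection on this group: if a^25 ≡ b^25 then (ab^{−1})^25 = 1, and the only element of order dividing gcd(25, 36) = 1 is 1, so a = b.
With h(0) = 0 this makes h injective on all of ℤ_{37}, hence bijective (finite equal-size domain and codomain). In particular h is injective.
Since h is injective, we find the preimage of 32. The inverse of x ↦ x^25 on (ℤ_{37})^× is x ↦ x^13, because 25·13 = 325 = 9·36 + 1 ≡ 1 (mod 36) and x^{36} = 1 for x ≠ 0 (Fermat). So h⁻¹(32) = 32^13 mod 37.
Repeated squaring mod 37: 32^1 ≡ 32, 32^2 ≡ 32² = 1024 ≡ 25, 32^4 ≡ 25² = 625 ≡ 33, 32^8 ≡ 33² = 1089 ≡ 16. Since 13 = 8 + 4 + 1, 32^13 ≡ 16·33·32: 16·33 = 528 ≡ 10, then 10·32 = 320 ≡ 24. So 32^13 ≡ 24 (mod 37).
Hence h⁻¹(32) = 24.

24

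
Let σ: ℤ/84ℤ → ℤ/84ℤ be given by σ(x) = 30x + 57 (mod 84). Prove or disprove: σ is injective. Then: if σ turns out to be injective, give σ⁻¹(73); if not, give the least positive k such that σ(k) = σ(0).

We have gcd(30, 84) = 6 > 1. Taking s = 0 and t = 14: σ(0) = 57 and σ(14) = 30·14 + 57 = 477 ≡ 57 (mod 84).
So σ(0) = σ(14) while 0 ≠ 14, therefore σ is not injective.
Since σ is not injective, we find the least positive k with σ(k) = σ(0): this means 30k ≡ 0 (mod 84), i.e. 84 ∣ 30k. Since gcd(30, 84) = 6, dividing through by 6 this holds exactly when 14 ∣ 5k, and as gcd(5, 14) = 1, exactly when 14 ∣ k.
The smallest positive such k is 14.

14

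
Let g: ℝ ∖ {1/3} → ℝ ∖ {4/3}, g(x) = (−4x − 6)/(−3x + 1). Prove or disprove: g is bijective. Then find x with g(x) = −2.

-2/5

Suppose g(a) = g(b). Cross-multiplying: (−4a − 6)(−3b + 1) = (−4b − 6)(−3a + 1).
Expanding both sides and cancelling the symmetric terms leaves −22·(a − b) = 0. Since −22 ≠ 0, a = b. So g is injective.
For any y ≠ 4/3, solving y(−3x + 1) = −4x − 6 for x gives a well-defined x ≠ 1/3. So g is surjective.
So g is bijective.
Solving g(x) = −2: cross-multiplying gives −4x − 6 = −2(−3x + 1), which rearranges to −10x = 4, so x = −2/5.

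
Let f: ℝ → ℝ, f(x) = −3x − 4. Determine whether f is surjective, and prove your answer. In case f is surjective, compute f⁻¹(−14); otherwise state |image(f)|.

10/3

For any y ∈ ℝ, x = (y + 4)/(−3) satisfies f(x) = y.
Therefore f is surjective.
Since f is surjective, we compute f⁻¹(−14) = (−14 + 4)/(−3) = 10/3.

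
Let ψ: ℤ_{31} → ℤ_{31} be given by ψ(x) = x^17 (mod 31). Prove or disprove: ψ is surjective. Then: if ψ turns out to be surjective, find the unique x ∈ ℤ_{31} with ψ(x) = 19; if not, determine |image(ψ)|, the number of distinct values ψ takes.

9

Since 31 is prime, the nonzero elements of ℤ_{31} form a cyclic group of order 30.
As gcd(17, 30) = 1, raising to the 17th power is a bijection on this group: if s^17 ≡ t^17 then (st^{−1})^17 = 1, and the only element of order dividing gcd(17, 30) = 1 is 1, so s = t.
With ψ(0) = 0 this makes ψ injective on all of ℤ_{31}, hence bijective (finite equal-size domain and codomain). In particular ψ is surjective.
Since ψ is surjective, we find the preimage of 19. The inverse of x ↦ x^17 on (ℤ_{31})^× is x ↦ x^23, because 17·23 = 391 = 13·30 + 1 ≡ 1 (mod 30) and x^{30} = 1 for x ≠ 0 (Fermat). So ψ⁻¹(19) = 19^23 mod 31.
Repeated squaring mod 31: 19^1 ≡ 19, 19^2 ≡ 19² = 361 ≡ 20, 19^4 ≡ 20² = 400 ≡ 28, 19^8 ≡ 28² = 784 ≡ 9, 19^16 ≡ 9² = 81 ≡ 19. Since 23 = 16 + 4 + 2 + 1, 19^23 ≡ 19·28·20·19: 19·28 = 532 ≡ 5, then 5·20 = 100 ≡ 7, then 7·19 = 133 ≡ 9. So 19^23 ≡ 9 (mod 31).
Hence ψ⁻¹(19) = 9.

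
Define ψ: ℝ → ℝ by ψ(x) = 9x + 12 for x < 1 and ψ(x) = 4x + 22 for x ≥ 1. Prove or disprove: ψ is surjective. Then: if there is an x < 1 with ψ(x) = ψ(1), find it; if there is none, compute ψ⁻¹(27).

5/4

Both pieces are strictly increasing (slopes 9 and 4), so each is injective on its own interval.
The left piece maps (−∞, 1) onto (−∞, 21); the right piece maps [1, ∞) onto [26, ∞).
The union (−∞, 21) ∪ [26, ∞) omits the interval between 21 and 26; in particular 21 has no preimage. So ψ is not surjective.
Because the two images are disjoint, no x < 1 has ψ(x) = ψ(1), so we compute ψ⁻¹(27): 27 lies in [26, ∞), so solve 4x + 22 = 27: x = (27 − 22)/4 = 5/4.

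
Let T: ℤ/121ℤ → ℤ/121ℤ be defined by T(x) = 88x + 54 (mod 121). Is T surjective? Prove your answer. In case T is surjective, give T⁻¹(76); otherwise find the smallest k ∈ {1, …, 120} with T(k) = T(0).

By definition, T is surjective if every y in the codomain equals T(x) for some x in the domain.
Since gcd(88, 121) = 11, we have 88x ≡ 0 (mod 11) for all x, so T(x) ≡ 10 (mod 11).
But 0 ≢ 10 (mod 11), so 0 ∈ ℤ/121ℤ has no preimage. Therefore T is not surjective.
Since T is not surjective, we find the least positive k with T(k) = T(0): this means 88k ≡ 0 (mod 121), i.e. 121 ∣ 88k. Since gcd(88, 121) = 11, dividing through by 11 this holds exactly when 11 ∣ 8k, and as gcd(8, 11) = 1, exactly when 11 ∣ k.
The smallest positive such k is 11.

11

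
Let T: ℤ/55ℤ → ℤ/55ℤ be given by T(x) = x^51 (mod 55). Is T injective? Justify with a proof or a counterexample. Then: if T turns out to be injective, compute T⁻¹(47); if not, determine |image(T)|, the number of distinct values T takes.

Computing x^51 mod 55 for each x (by repeated squaring, reducing mod 55 at every step), the values T(0), T(1), …, T(54) are: 0, 1, 13, 47, 4, 5, 6, 18, 52, 9, 10, 11, 23, 2, 14, 15, 16, 28, 7, 19, 20, 21, 33, 12, 24, 25, 26, 38, 17, 29, 30, 31, 43, 22, 34, 35, 36, 48, 27, 39, 40, 41, 53, 32, 44, 45, 46, 3, 37, 49, 50, 51, 8, 42, 54.
Every element of ℤ/55ℤ appears exactly once in this list, so T is a bijection, and in particular injective.
Since T is injective, we read off the preimage of 47 from the same table: T(3) = 47, so T⁻¹(47) = 3.

3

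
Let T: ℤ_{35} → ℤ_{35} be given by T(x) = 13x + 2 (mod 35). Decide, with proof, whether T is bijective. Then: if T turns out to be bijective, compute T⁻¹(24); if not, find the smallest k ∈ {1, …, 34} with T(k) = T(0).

34

If T(a) = T(b), then 13a ≡ 13b (mod 35). Because gcd(13, 35) = 1, we may cancel 13 to get a ≡ b (mod 35).
We now compute 13⁻¹ mod 35 explicitly. Euclid's algorithm: 35 = 2·13 + 9, 13 = 1·9 + 4, 9 = 2·4 + 1; back-substituting gives 1 = 27·13 − 10·35, so 13⁻¹ ≡ 27 (mod 35).
Then y ↦ 27(y − 2) is a two-sided inverse to T, so every y ∈ ℤ_{35} has a preimage.
So T is bijective.
Since T is bijective, we find T⁻¹(24): we need 13x ≡ 24 − 2 ≡ 22 (mod 35). Using 13⁻¹ = 27: x ≡ 27·22 = 594 = 16·35 + 34, so x = 34.
Check: T(34) = 13·34 + 2 = 444 = 12·35 + 24 ≡ 24 (mod 35).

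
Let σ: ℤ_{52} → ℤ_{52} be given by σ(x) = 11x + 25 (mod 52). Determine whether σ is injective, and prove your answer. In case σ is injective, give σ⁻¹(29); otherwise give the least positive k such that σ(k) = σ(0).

24

Recall that σ is injective when σ(s) = σ(t) forces s = t.
If σ(s) = σ(t), then 11s ≡ 11t (mod 52). Because gcd(11, 52) = 1, we may cancel 11 to get s ≡ t (mod 52).
Thus σ is injective.
We now compute 11⁻¹ mod 52 explicitly. Euclid's algorithm: 52 = 4·11 + 8, 11 = 1·8 + 3, 8 = 2·3 + 2, 3 = 1·2 + 1; back-substituting gives 1 = 19·11 − 4·52, so 11⁻¹ ≡ 19 (mod 52).
Since σ is injective, we find σ⁻¹(29): we need 11x ≡ 29 − 25 ≡ 4 (mod 52). Using 11⁻¹ = 19: x ≡ 19·4 = 76 = 1·52 + 24, so x = 24.
Check: σ(24) = 11·24 + 25 = 289 = 5·52 + 29 ≡ 29 (mod 52).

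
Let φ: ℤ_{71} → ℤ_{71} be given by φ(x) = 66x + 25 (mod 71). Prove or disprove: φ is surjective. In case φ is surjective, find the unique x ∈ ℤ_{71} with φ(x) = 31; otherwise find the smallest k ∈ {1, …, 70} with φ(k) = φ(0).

13

Since gcd(66, 71) = 1, 66 is invertible modulo 71. Euclid's algorithm: 71 = 1·66 + 5, 66 = 13·5 + 1; back-substituting gives 1 = 14·66 − 13·71, so 66⁻¹ ≡ 14 (mod 71).
For any y ∈ ℤ_{71}, x = 14(y − 25) mod 71 satisfies φ(x) = 66·14(y − 25) + 25 ≡ y (since 66·14 ≡ 1 mod 71). So every y has a preimage.
So φ is surjective.
Since φ is surjective, we compute φ⁻¹(31): solve 66x + 25 ≡ 31 (mod 71), i.e. 66x ≡ 6 (mod 71).
Multiplying by 66⁻¹ = 14 gives x ≡ 14·6 = 84 = 1·71 + 13 ≡ 13 (mod 71).
Check: φ(13) = 66·13 + 25 = 883 = 12·71 + 31 ≡ 31 (mod 71).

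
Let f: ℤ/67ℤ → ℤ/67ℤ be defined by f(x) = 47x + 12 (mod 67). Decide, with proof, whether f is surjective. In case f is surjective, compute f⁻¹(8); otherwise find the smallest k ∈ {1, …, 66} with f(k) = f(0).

27

Since gcd(47, 67) = 1, 47 is invertible modulo 67. Euclid's algorithm: 67 = 1·47 + 20, 47 = 2·20 + 7, 20 = 2·7 + 6, 7 = 1·6 + 1; back-substituting gives 1 = 10·47 − 7·67, so 47⁻¹ ≡ 10 (mod 67).
Then y ↦ 10(y − 12) is a two-sided inverse to f, so every y ∈ ℤ/67ℤ has a preimage.
Therefore f is surjective.
Since f is surjective, we find f⁻¹(8): we need 47x ≡ 8 − 12 ≡ 63 (mod 67). Using 47⁻¹ = 10: x ≡ 10·63 = 630 = 9·67 + 27, so x = 27.
Check: f(27) = 47·27 + 12 = 1281 = 19·67 + 8 ≡ 8 (mod 67).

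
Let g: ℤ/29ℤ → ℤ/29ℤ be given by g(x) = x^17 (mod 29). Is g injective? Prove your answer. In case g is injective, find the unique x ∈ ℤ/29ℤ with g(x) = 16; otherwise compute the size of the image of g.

23

Since 29 is prime, the nonzero elements of ℤ/29ℤ form a cyclic group of order 28.
As gcd(17, 28) = 1, raising to the 17th power is a bijection on this group: if u^17 ≡ v^17 then (uv^{−1})^17 = 1, and the only element of order dividing gcd(17, 28) = 1 is 1, so u = v.
With g(0) = 0 this makes g injective on all of ℤ/29ℤ, hence bijective (finite equal-size domain and codomain). In particular g is injective.
Since g is injective, we find the preimage of 16. The inverse of x ↦ x^17 on (ℤ/29ℤ)^× is x ↦ x^5, because 17·5 = 85 = 3·28 + 1 ≡ 1 (mod 28) and x^{28} = 1 for x ≠ 0 (Fermat). So g⁻¹(16) = 16^5 mod 29.
Repeated squaring mod 29: 16^1 ≡ 16, 16^2 ≡ 16² = 256 ≡ 24, 16^4 ≡ 24² = 576 ≡ 25. Since 5 = 4 + 1, 16^5 ≡ 25·16: 25·16 = 400 ≡ 23. So 16^5 ≡ 23 (mod 29).
Hence g⁻¹(16) = 23.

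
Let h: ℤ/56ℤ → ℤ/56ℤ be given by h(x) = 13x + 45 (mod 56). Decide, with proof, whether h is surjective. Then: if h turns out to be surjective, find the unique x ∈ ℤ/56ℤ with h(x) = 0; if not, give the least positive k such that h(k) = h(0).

31

Since gcd(13, 56) = 1, 13 is invertible modulo 56. Euclid's algorithm: 56 = 4·13 + 4, 13 = 3·4 + 1; back-substituting gives 1 = 13·13 − 3·56, so 13⁻¹ ≡ 13 (mod 56).
For any y ∈ ℤ/56ℤ, x = 13(y − 45) mod 56 satisfies h(x) = 13·13(y − 45) + 45 ≡ y (since 13·13 ≡ 1 mod 56). So every y has a preimage.
Therefore h is surjective.
Since h is surjective, we find h⁻¹(0): we need 13x ≡ 0 − 45 ≡ 11 (mod 56). Using 13⁻¹ = 13: x ≡ 13·11 = 143 = 2·56 + 31, so x = 31.
Check: h(31) = 13·31 + 45 = 448 = 8·56 + 0 ≡ 0 (mod 56).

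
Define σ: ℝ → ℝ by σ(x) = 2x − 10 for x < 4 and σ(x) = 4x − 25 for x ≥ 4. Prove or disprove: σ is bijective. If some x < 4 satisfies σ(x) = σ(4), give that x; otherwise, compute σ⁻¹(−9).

1/2

Both pieces are strictly increasing (slopes 2 and 4), so each is injective on its own interval.
The left piece maps (−∞, 4) onto (−∞, −2); the right piece maps [4, ∞) onto [−9, ∞).
These images overlap. In particular σ(4) = −9 (right piece), and solving 2x − 10 = −9 on the left piece gives x = 1/2 < 4.
So σ(1/2) = σ(4) with 1/2 ≠ 4, and σ is not injective, hence not bijective. This x = 1/2 is the requested value below 4.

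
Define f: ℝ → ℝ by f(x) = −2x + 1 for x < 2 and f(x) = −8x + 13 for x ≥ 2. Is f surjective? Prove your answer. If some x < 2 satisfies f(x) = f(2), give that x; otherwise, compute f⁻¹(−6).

19/8

Both pieces are strictly decreasing (slopes −2 and −8), so each is injective on its own interval.
The left piece maps (−∞, 2) onto (−3, ∞); the right piece maps [2, ∞) onto (−∞, −3].
These images together cover ℝ, so f is surjective.
Because the two images are disjoint, no x < 2 has f(x) = f(2), so we compute f⁻¹(−6): −6 lies in (−∞, −3], so solve −8x + 13 = −6: x = (−6 − 13)/(−8) = 19/8.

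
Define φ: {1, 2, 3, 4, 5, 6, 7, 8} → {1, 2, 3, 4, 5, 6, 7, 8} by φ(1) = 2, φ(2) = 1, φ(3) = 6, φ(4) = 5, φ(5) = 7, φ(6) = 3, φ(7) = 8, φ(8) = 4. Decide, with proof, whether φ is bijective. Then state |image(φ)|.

8

The values 2, 1, 6, 5, 7, 3, 8, 4 are a permutation of {1, 2, 3, 4, 5, 6, 7, 8}: each element appears exactly once.
So φ is injective and surjective, hence bijective.
The image of φ is {1, 2, 3, 4, 5, 6, 7, 8}, which has 8 elements.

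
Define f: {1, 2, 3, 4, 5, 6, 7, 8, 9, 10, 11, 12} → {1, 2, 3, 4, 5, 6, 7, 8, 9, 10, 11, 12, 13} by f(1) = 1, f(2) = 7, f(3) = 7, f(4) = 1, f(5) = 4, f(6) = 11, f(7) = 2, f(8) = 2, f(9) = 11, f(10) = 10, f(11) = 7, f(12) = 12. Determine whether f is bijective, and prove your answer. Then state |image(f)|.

f(2) = 7 = f(3) with 2 ≠ 3, so f is not injective, hence not bijective.
The image of f is {1, 2, 4, 7, 10, 11, 12}, which has 7 elements.

7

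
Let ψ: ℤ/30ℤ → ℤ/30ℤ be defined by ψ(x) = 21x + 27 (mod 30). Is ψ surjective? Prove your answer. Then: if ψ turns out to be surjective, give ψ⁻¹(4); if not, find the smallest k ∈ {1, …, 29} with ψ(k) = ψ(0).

By definition, ψ is surjective if every y in the codomain equals ψ(x) for some x in the domain.
Since gcd(21, 30) = 3, we have 21x ≡ 0 (mod 3) for all x, so ψ(x) ≡ 0 (mod 3).
But 1 ≢ 0 (mod 3), so 1 ∈ ℤ/30ℤ has no preimage. So ψ is not surjective.
Since ψ is not surjective, we find the least positive k with ψ(k) = ψ(0): this means 21k ≡ 0 (mod 30), i.e. 30 ∣ 21k. Since gcd(21, 30) = 3, dividing through by 3 this holds exactly when 10 ∣ 7k, and as gcd(7, 10) = 1, exactly when 10 ∣ k.
The smallest positive such k is 10.

10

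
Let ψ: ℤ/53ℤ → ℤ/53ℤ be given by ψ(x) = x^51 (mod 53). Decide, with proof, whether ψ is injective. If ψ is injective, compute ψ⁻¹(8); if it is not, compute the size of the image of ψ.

20

Since 53 is prime, the nonzero elements of ℤ/53ℤ form a cyclic group of order 52.
As gcd(51, 52) = 1, raising to the 51st power is a bijection on this group: if a^51 ≡ b^51 then (ab^{−1})^51 = 1, and the only element of order dividing gcd(51, 52) = 1 is 1, so a = b.
With ψ(0) = 0 this makes ψ injective on all of ℤ/53ℤ, hence bijective (finite equal-size domain and codomain). In particular ψ is injective.
Since ψ is injective, we find the preimage of 8. The inverse of x ↦ x^51 on (ℤ/53ℤ)^× is x ↦ x^51, because 51·51 = 2601 = 50·52 + 1 ≡ 1 (mod 52) and x^{52} = 1 for x ≠ 0 (Fermat). So ψ⁻¹(8) = 8^51 mod 53.
Repeated squaring mod 53: 8^1 ≡ 8, 8^2 ≡ 8² = 64 ≡ 11, 8^4 ≡ 11² = 121 ≡ 15, 8^8 ≡ 15² = 225 ≡ 13, 8^16 ≡ 13² = 169 ≡ 10, 8^32 ≡ 10² = 100 ≡ 47. Since 51 = 32 + 16 + 2 + 1, 8^51 ≡ 47·10·11·8: 47·10 = 470 ≡ 46, then 46·11 = 506 ≡ 29, then 29·8 = 232 ≡ 20. So 8^51 ≡ 20 (mod 53).
Hence ψ⁻¹(8) = 20.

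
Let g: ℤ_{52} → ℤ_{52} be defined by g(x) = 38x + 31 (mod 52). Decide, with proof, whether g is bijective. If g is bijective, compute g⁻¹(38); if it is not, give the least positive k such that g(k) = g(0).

26

We have gcd(38, 52) = 2 > 1. Taking x_1 = 0 and x_2 = 26: g(0) = 31 and g(26) = 38·26 + 31 = 1019 ≡ 31 (mod 52).
So g(0) = g(26) while 0 ≠ 26, therefore g is not injective, hence not bijective.
Since g is not bijective, we find the least positive k with g(k) = g(0): this means 38k ≡ 0 (mod 52), i.e. 52 ∣ 38k. Since gcd(38, 52) = 2, dividing through by 2 this holds exactly when 26 ∣ 19k, and as gcd(19, 26) = 1, exactly when 26 ∣ k.
The smallest positive such k is 26.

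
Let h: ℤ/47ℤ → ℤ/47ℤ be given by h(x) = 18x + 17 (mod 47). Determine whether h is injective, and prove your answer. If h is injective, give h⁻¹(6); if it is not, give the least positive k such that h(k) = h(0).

2

If h(a) = h(b), then 18a ≡ 18b (mod 47). Because gcd(18, 47) = 1, we may cancel 18 to get a ≡ b (mod 47).
Thus h is injective.
We now compute 18⁻¹ mod 47 explicitly. Euclid's algorithm: 47 = 2·18 + 11, 18 = 1·11 + 7, 11 = 1·7 + 4, 7 = 1·4 + 3, 4 = 1·3 + 1; back-substituting gives 1 = 34·18 − 13·47, so 18⁻¹ ≡ 34 (mod 47).
Since h is injective, we compute h⁻¹(6): solve 18x + 17 ≡ 6 (mod 47), i.e. 18x ≡ 36 (mod 47).
Multiplying by 18⁻¹ = 34 gives x ≡ 34·36 = 1224 = 26·47 + 2 ≡ 2 (mod 47).
Check: h(2) = 18·2 + 17 = 53 = 1·47 + 6 ≡ 6 (mod 47).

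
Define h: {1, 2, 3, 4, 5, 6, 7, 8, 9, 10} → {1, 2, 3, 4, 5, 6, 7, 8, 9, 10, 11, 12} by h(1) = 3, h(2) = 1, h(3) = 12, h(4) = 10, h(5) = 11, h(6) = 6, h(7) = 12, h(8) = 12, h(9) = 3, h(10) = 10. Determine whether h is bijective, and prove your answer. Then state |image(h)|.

6

h(3) = 12 = h(7) with 3 ≠ 7, so h is not injective, hence not bijective.
The image of h is {1, 3, 6, 10, 11, 12}, which has 6 elements.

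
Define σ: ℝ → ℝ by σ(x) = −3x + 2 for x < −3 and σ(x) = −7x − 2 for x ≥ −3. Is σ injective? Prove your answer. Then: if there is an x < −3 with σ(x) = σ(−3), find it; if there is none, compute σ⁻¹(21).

Both pieces are strictly decreasing (slopes −3 and −7), so each is injective on its own interval.
The left piece maps (−∞, −3) onto (11, ∞); the right piece maps [−3, ∞) onto (−∞, 19].
These images overlap. In particular σ(−3) = 19 (right piece), and solving −3x + 2 = 19 on the left piece gives x = −17/3 < −3.
So σ(−17/3) = σ(−3) with −17/3 ≠ −3, and σ is not injective. This x = −17/3 is the requested value below −3.

-17/3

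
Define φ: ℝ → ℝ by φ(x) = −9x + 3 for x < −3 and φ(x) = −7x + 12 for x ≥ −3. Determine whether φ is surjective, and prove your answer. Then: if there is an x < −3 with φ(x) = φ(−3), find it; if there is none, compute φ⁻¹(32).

Both pieces are strictly decreasing (slopes −9 and −7), so each is injective on its own interval.
The left piece maps (−∞, −3) onto (30, ∞); the right piece maps [−3, ∞) onto (−∞, 33].
The union (30, ∞) ∪ (−∞, 33] covers ℝ, so φ is surjective.
For the follow-up: the images overlap, so an x < −3 with φ(x) = φ(−3) exists. φ(−3) = 33; solving −9x + 3 = 33 for x < −3 gives x = (33 − 3)/(−9) = −10/3.

-10/3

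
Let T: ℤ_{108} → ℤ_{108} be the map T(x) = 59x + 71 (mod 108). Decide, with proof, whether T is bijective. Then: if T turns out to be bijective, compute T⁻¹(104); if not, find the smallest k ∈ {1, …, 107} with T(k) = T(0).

39

Recall: T is injective if T(s) = T(t) implies s = t.
Suppose T(s) = T(t) in ℤ_{108}. Then 59s + 71 ≡ 59t + 71 (mod 108), therefore 59(s − t) ≡ 0 (mod 108).
Since gcd(59, 108) = 1, 59 is invertible modulo 108, so s − t ≡ 0 (mod 108), i.e. s = t.
We now compute 59⁻¹ mod 108 explicitly. Euclid's algorithm: 108 = 1·59 + 49, 59 = 1·49 + 10, 49 = 4·10 + 9, 10 = 1·9 + 1; back-substituting gives 1 = 11·59 − 6·108, so 59⁻¹ ≡ 11 (mod 108).
Then y ↦ 11(y − 71) is a two-sided inverse to T, so every y ∈ ℤ_{108} has a preimage.
Thus T is bijective.
Since T is bijective, we compute T⁻¹(104): solve 59x + 71 ≡ 104 (mod 108), i.e. 59x ≡ 33 (mod 108).
Multiplying by 59⁻¹ = 11 gives x ≡ 11·33 = 363 = 3·108 + 39 ≡ 39 (mod 108).
Check: T(39) = 59·39 + 71 = 2372 = 21·108 + 104 ≡ 104 (mod 108).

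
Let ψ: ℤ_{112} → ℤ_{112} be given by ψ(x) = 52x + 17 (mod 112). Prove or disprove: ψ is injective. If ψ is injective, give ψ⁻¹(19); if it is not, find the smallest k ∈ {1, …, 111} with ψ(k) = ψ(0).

28

Recall that ψ is injective when ψ(a) = ψ(b) forces a = b.
We have gcd(52, 112) = 4 > 1. Taking a = 0 and b = 28: ψ(0) = 17 and ψ(28) = 52·28 + 17 = 1473 ≡ 17 (mod 112).
So ψ(0) = ψ(28) while 0 ≠ 28, therefore ψ is not injective.
Since ψ is not injective, we find the least positive k with ψ(k) = ψ(0): this means 52k ≡ 0 (mod 112), i.e. 112 ∣ 52k. Since gcd(52, 112) = 4, dividing through by 4 this holds exactly when 28 ∣ 13k, and as gcd(13, 28) = 1, exactly when 28 ∣ k.
The smallest positive such k is 28.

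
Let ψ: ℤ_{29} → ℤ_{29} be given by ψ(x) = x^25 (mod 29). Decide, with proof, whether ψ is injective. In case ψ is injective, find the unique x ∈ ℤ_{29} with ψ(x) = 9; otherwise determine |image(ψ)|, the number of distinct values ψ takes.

6

Since 29 is prime, the nonzero elements of ℤ_{29} form a cyclic group of order 28.
As gcd(25, 28) = 1, raising to the 25th power is a bijection on this group: if u^25 ≡ v^25 then (uv^{−1})^25 = 1, and the only element of order dividing gcd(25, 28) = 1 is 1, so u = v.
With ψ(0) = 0 this makes ψ injective on all of ℤ_{29}, hence bijective (finite equal-size domain and codomain). In particular ψ is injective.
Since ψ is injective, we find the preimage of 9. The inverse of x ↦ x^25 on (ℤ_{29})^× is x ↦ x^9, because 25·9 = 225 = 8·28 + 1 ≡ 1 (mod 28) and x^{28} = 1 for x ≠ 0 (Fermat). So ψ⁻¹(9) = 9^9 mod 29.
Repeated squaring mod 29: 9^1 ≡ 9, 9^2 ≡ 9² = 81 ≡ 23, 9^4 ≡ 23² = 529 ≡ 7, 9^8 ≡ 7² = 49 ≡ 20. Since 9 = 8 + 1, 9^9 ≡ 20·9: 20·9 = 180 ≡ 6. So 9^9 ≡ 6 (mod 29).
Hence ψ⁻¹(9) = 6.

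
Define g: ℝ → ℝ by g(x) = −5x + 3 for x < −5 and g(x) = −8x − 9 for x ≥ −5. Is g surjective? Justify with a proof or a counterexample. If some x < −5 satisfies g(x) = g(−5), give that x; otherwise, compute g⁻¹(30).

-28/5

Both pieces are strictly decreasing (slopes −5 and −8), so each is injective on its own interval.
The left piece maps (−∞, −5) onto (28, ∞); the right piece maps [−5, ∞) onto (−∞, 31].
The union (28, ∞) ∪ (−∞, 31] covers ℝ, so g is surjective.
For the follow-up: the images overlap, so an x < −5 with g(x) = g(−5) exists. g(−5) = 31; solving −5x + 3 = 31 for x < −5 gives x = (31 − 3)/(−5) = −28/5.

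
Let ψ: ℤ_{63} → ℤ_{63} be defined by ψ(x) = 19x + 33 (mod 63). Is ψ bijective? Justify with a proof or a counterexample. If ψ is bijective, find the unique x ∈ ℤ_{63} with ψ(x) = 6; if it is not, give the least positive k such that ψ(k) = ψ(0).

45

Recall: ψ is injective if ψ(s) = ψ(t) implies s = t.
If ψ(s) = ψ(t), then 19s ≡ 19t (mod 63). Because gcd(19, 63) = 1, we may cancel 19 to get s ≡ t (mod 63).
We now compute 19⁻¹ mod 63 explicitly. Euclid's algorithm: 63 = 3·19 + 6, 19 = 3·6 + 1; back-substituting gives 1 = 10·19 − 3·63, so 19⁻¹ ≡ 10 (mod 63).
For any y ∈ ℤ_{63}, x = 10(y − 33) mod 63 satisfies ψ(x) = 19·10(y − 33) + 33 ≡ y (since 19·10 ≡ 1 mod 63). So every y has a preimage.
Thus ψ is bijective.
Since ψ is bijective, we compute ψ⁻¹(6): solve 19x + 33 ≡ 6 (mod 63), i.e. 19x ≡ 36 (mod 63).
Multiplying by 19⁻¹ = 10 gives x ≡ 10·36 = 360 = 5·63 + 45 ≡ 45 (mod 63).
Check: ψ(45) = 19·45 + 33 = 888 = 14·63 + 6 ≡ 6 (mod 63).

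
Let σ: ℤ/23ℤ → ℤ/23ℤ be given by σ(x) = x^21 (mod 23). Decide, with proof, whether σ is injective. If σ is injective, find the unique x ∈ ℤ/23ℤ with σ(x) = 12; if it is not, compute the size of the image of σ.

Since 23 is prime, the nonzero elements of ℤ/23ℤ form a cyclic group of order 22.
As gcd(21, 22) = 1, raising to the 21st power is a bijection on this group: if u^21 ≡ v^21 then (uv^{−1})^21 = 1, and the only element of order dividing gcd(21, 22) = 1 is 1, so u = v.
With σ(0) = 0 this makes σ injective on all of ℤ/23ℤ, hence bijective (finite equal-size domain and codomain). In particular σ is injective.
Since σ is injective, we find the preimage of 12. The inverse of x ↦ x^21 on (ℤ/23ℤ)^× is x ↦ x^21, because 21·21 = 441 = 20·22 + 1 ≡ 1 (mod 22) and x^{22} = 1 for x ≠ 0 (Fermat). So σ⁻¹(12) = 12^21 mod 23.
Repeated squaring mod 23: 12^1 ≡ 12, 12^2 ≡ 12² = 144 ≡ 6, 12^4 ≡ 6² = 36 ≡ 13, 12^8 ≡ 13² = 169 ≡ 8, 12^16 ≡ 8² = 64 ≡ 18. Since 21 = 16 + 4 + 1, 12^21 ≡ 18·13·12: 18·13 = 234 ≡ 4, then 4·12 = 48 ≡ 2. So 12^21 ≡ 2 (mod 23).
Hence σ⁻¹(12) = 2.

2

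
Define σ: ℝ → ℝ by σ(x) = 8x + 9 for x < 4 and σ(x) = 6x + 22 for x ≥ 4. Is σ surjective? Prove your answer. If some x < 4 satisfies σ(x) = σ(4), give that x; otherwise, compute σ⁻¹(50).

Both pieces are strictly increasing (slopes 8 and 6), so each is injective on its own interval.
The left piece maps (−∞, 4) onto (−∞, 41); the right piece maps [4, ∞) onto [46, ∞).
The union (−∞, 41) ∪ [46, ∞) omits the interval between 41 and 46; in particular 41 has no preimage. So σ is not surjective.
Because the two images are disjoint, no x < 4 has σ(x) = σ(4), so we compute σ⁻¹(50): 50 lies in [46, ∞), so solve 6x + 22 = 50: x = (50 − 22)/6 = 14/3.

14/3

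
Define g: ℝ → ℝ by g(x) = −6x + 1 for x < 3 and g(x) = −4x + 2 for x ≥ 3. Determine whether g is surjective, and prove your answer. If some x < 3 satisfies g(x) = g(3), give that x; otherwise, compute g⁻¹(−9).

11/6

Both pieces are strictly decreasing (slopes −6 and −4), so each is injective on its own interval.
The left piece maps (−∞, 3) onto (−17, ∞); the right piece maps [3, ∞) onto (−∞, −10].
The union (−17, ∞) ∪ (−∞, −10] covers ℝ, so g is surjective.
For the follow-up: the images overlap, so an x < 3 with g(x) = g(3) exists. g(3) = −10; solving −6x + 1 = −10 for x < 3 gives x = (−10 − 1)/(−6) = 11/6.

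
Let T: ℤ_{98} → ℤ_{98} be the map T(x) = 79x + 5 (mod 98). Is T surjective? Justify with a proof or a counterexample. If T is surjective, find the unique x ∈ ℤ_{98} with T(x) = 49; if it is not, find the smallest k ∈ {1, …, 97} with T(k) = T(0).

8

Since gcd(79, 98) = 1, 79 is invertible modulo 98. Euclid's algorithm: 98 = 1·79 + 19, 79 = 4·19 + 3, 19 = 6·3 + 1; back-substituting gives 1 = 67·79 − 54·98, so 79⁻¹ ≡ 67 (mod 98).
For any y ∈ ℤ_{98}, x = 67(y − 5) mod 98 satisfies T(x) = 79·67(y − 5) + 5 ≡ y (since 79·67 ≡ 1 mod 98). So every y has a preimage.
Thus T is surjective.
Since T is surjective, we find T⁻¹(49): we need 79x ≡ 49 − 5 ≡ 44 (mod 98). Using 79⁻¹ = 67: x ≡ 67·44 = 2948 = 30·98 + 8, so x = 8.
Check: T(8) = 79·8 + 5 = 637 = 6·98 + 49 ≡ 49 (mod 98).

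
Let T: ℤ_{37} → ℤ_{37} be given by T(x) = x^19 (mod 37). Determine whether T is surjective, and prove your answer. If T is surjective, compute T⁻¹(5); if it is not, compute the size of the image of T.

32

Since 37 is prime, the nonzero elements of ℤ_{37} form a cyclic group of order 36.
As gcd(19, 36) = 1, raising to the 19th power is a bijection on this group: if u^19 ≡ v^19 then (uv^{−1})^19 = 1, and the only element of order dividing gcd(19, 36) = 1 is 1, so u = v.
With T(0) = 0 this makes T injective on all of ℤ_{37}, hence bijective (finite equal-size domain and codomain). In particular T is surjective.
Since T is surjective, we find the preimage of 5. The inverse of x ↦ x^19 on (ℤ_{37})^× is x ↦ x^19, because 19·19 = 361 = 10·36 + 1 ≡ 1 (mod 36) and x^{36} = 1 for x ≠ 0 (Fermat). So T⁻¹(5) = 5^19 mod 37.
Repeated squaring mod 37: 5^1 ≡ 5, 5^2 ≡ 5² = 25, 5^4 ≡ 25² = 625 ≡ 33, 5^8 ≡ 33² = 1089 ≡ 16, 5^16 ≡ 16² = 256 ≡ 34. Since 19 = 16 + 2 + 1, 5^19 ≡ 34·25·5: 34·25 = 850 ≡ 36, then 36·5 = 180 ≡ 32. So 5^19 ≡ 32 (mod 37).
Hence T⁻¹(5) = 32.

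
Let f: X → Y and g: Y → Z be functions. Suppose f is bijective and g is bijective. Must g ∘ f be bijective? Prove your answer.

Injectivity: if g(f(u)) = g(f(v)) then f(u) = f(v) (g injective) so u = v (f injective).
Surjectivity: for c ∈ Z pick b with g(b) = c, then a with f(a) = b; then (g ∘ f)(a) = c.
Thus g ∘ f is bijective.

bijective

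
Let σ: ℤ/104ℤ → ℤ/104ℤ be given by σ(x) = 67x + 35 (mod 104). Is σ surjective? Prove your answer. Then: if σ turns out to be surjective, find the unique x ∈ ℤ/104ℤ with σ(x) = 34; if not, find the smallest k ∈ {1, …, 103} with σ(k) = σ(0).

Recall: surjectivity means every element of the codomain has a preimage under σ.
Since gcd(67, 104) = 1, 67 is invertible modulo 104. Euclid's algorithm: 104 = 1·67 + 37, 67 = 1·37 + 30, 37 = 1·30 + 7, 30 = 4·7 + 2, 7 = 3·2 + 1; back-substituting gives 1 = 59·67 − 38·104, so 67⁻¹ ≡ 59 (mod 104).
Then y ↦ 59(y − 35) is a two-sided inverse to σ, so every y ∈ ℤ/104ℤ has a preimage.
Therefore σ is surjective.
Since σ is surjective, we compute σ⁻¹(34): solve 67x + 35 ≡ 34 (mod 104), i.e. 67x ≡ 103 (mod 104).
Multiplying by 67⁻¹ = 59 gives x ≡ 59·103 = 6077 = 58·104 + 45 ≡ 45 (mod 104).
Check: σ(45) = 67·45 + 35 = 3050 = 29·104 + 34 ≡ 34 (mod 104).

45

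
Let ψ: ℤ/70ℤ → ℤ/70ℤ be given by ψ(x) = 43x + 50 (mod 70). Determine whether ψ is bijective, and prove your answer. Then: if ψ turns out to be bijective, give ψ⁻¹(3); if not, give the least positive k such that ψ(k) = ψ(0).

If ψ(a) = ψ(b), then 43a ≡ 43b (mod 70). Because gcd(43, 70) = 1, we may cancel 43 to get a ≡ b (mod 70).
We now compute 43⁻¹ mod 70 explicitly. Euclid's algorithm: 70 = 1·43 + 27, 43 = 1·27 + 16, 27 = 1·16 + 11, 16 = 1·11 + 5, 11 = 2·5 + 1; back-substituting gives 1 = 57·43 − 35·70, so 43⁻¹ ≡ 57 (mod 70).
Then y ↦ 57(y − 50) is a two-sided inverse to ψ, so every y ∈ ℤ/70ℤ has a preimage.
So ψ is bijective.
Since ψ is bijective, we compute ψ⁻¹(3): solve 43x + 50 ≡ 3 (mod 70), i.e. 43x ≡ 23 (mod 70).
Multiplying by 43⁻¹ = 57 gives x ≡ 57·23 = 1311 = 18·70 + 51 ≡ 51 (mod 70).
Check: ψ(51) = 43·51 + 50 = 2243 = 32·70 + 3 ≡ 3 (mod 70).

51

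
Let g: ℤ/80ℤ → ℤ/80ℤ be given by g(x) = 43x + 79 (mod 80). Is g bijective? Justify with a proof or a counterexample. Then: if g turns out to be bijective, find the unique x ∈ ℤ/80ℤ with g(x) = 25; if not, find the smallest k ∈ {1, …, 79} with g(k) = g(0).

62

Suppose g(s) = g(t) in ℤ/80ℤ. Then 43s + 79 ≡ 43t + 79 (mod 80), thus 43(s − t) ≡ 0 (mod 80).
Since gcd(43, 80) = 1, 43 is invertible modulo 80, thus s − t ≡ 0 (mod 80), i.e. s = t.
We now compute 43⁻¹ mod 80 explicitly. Euclid's algorithm: 80 = 1·43 + 37, 43 = 1·37 + 6, 37 = 6·6 + 1; back-substituting gives 1 = 67·43 − 36·80, so 43⁻¹ ≡ 67 (mod 80).
For any y ∈ ℤ/80ℤ, x = 67(y − 79) mod 80 satisfies g(x) = 43·67(y − 79) + 79 ≡ y (since 43·67 ≡ 1 mod 80). So every y has a preimage.
Therefore g is bijective.
Since g is bijective, we compute g⁻¹(25): solve 43x + 79 ≡ 25 (mod 80), i.e. 43x ≡ 26 (mod 80).
Multiplying by 43⁻¹ = 67 gives x ≡ 67·26 = 1742 = 21·80 + 62 ≡ 62 (mod 80).
Check: g(62) = 43·62 + 79 = 2745 = 34·80 + 25 ≡ 25 (mod 80).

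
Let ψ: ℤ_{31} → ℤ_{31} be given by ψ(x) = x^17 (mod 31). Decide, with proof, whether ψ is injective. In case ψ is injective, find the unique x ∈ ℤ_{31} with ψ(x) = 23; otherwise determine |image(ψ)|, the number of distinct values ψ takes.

Since 31 is prime, the nonzero elements of ℤ_{31} form a cyclic group of order 30.
As gcd(17, 30) = 1, raising to the 17th power is a bijection on this group: if s^17 ≡ t^17 then (st^{−1})^17 = 1, and the only element of order dividing gcd(17, 30) = 1 is 1, so s = t.
With ψ(0) = 0 this makes ψ injective on all of ℤ_{31}, hence bijective (finite equal-size domain and codomain). In particular ψ is injective.
Since ψ is injective, we find the preimage of 23. The inverse of x ↦ x^17 on (ℤ_{31})^× is x ↦ x^23, because 17·23 = 391 = 13·30 + 1 ≡ 1 (mod 30) and x^{30} = 1 for x ≠ 0 (Fermat). So ψ⁻¹(23) = 23^23 mod 31.
Repeated squaring mod 31: 23^1 ≡ 23, 23^2 ≡ 23² = 529 ≡ 2, 23^4 ≡ 2² = 4, 23^8 ≡ 4² = 16, 23^16 ≡ 16² = 256 ≡ 8. Since 23 = 16 + 4 + 2 + 1, 23^23 ≡ 8·4·2·23: 8·4 = 32 ≡ 1, then 1·2 = 2, then 2·23 = 46 ≡ 15. So 23^23 ≡ 15 (mod 31).
Hence ψ⁻¹(23) = 15.

15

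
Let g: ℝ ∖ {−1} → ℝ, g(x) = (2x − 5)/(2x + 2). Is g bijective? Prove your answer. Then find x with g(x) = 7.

If g(x) = 1, cross-multiplying gives 2(2x − 5) = 2(2x + 2), which simplifies to −10 = 4 — false.  So 1 has no preimage and g is not surjective.
Therefore g is not bijective.
Solving g(x) = 7: cross-multiplying gives 2x − 5 = 7(2x + 2), which rearranges to −12x = 19, so x = −19/12.

-19/12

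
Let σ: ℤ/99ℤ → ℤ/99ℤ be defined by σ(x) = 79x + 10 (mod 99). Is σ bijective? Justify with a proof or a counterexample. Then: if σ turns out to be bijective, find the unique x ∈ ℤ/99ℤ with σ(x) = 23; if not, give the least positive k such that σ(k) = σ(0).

Recall: injectivity means: for all a, b in the domain, σ(a) = σ(b) implies a = b.
If σ(a) = σ(b), then 79a ≡ 79b (mod 99). Because gcd(79, 99) = 1, we may cancel 79 to get a ≡ b (mod 99).
We now compute 79⁻¹ mod 99 explicitly. Euclid's algorithm: 99 = 1·79 + 20, 79 = 3·20 + 19, 20 = 1·19 + 1; back-substituting gives 1 = 94·79 − 75·99, so 79⁻¹ ≡ 94 (mod 99).
For any y ∈ ℤ/99ℤ, x = 94(y − 10) mod 99 satisfies σ(x) = 79·94(y − 10) + 10 ≡ y (since 79·94 ≡ 1 mod 99). So every y has a preimage.
Hence σ is bijective.
Since σ is bijective, we find σ⁻¹(23): we need 79x ≡ 23 − 10 ≡ 13 (mod 99). Using 79⁻¹ = 94: x ≡ 94·13 = 1222 = 12·99 + 34, so x = 34.
Check: σ(34) = 79·34 + 10 = 2696 = 27·99 + 23 ≡ 23 (mod 99).

34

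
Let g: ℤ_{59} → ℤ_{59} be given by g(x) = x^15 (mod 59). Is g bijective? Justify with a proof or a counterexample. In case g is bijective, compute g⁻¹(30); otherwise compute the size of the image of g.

44

Since 59 is prime, the nonzero elements of ℤ_{59} form a cyclic group of order 58.
As gcd(15, 58) = 1, raising to the 15th power is a bijection on this group: if s^15 ≡ t^15 then (st^{−1})^15 = 1, and the only element of order dividing gcd(15, 58) = 1 is 1, so s = t.
With g(0) = 0 this makes g injective on all of ℤ_{59}, hence bijective (finite equal-size domain and codomain). In particular g is bijective.
Since g is bijective, we find the preimage of 30. The inverse of x ↦ x^15 on (ℤ_{59})^× is x ↦ x^31, because 15·31 = 465 = 8·58 + 1 ≡ 1 (mod 58) and x^{58} = 1 for x ≠ 0 (Fermat). So g⁻¹(30) = 30^31 mod 59.
Repeated squaring mod 59: 30^1 ≡ 30, 30^2 ≡ 30² = 900 ≡ 15, 30^4 ≡ 15² = 225 ≡ 48, 30^8 ≡ 48² = 2304 ≡ 3, 30^16 ≡ 3² = 9. Since 31 = 16 + 8 + 4 + 2 + 1, 30^31 ≡ 9·3·48·15·30: 9·3 = 27, then 27·48 = 1296 ≡ 57, then 57·15 = 855 ≡ 29, then 29·30 = 870 ≡ 44. So 30^31 ≡ 44 (mod 59).
Hence g⁻¹(30) = 44.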